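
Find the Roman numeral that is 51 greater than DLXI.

DLXI = 561
561 + 51 = 612

DCXII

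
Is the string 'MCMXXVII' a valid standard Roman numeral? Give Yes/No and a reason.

'MCMXXVII': Check the rules: uses only the symbols I, V, X, L, C, D, M; no symbol is repeated more than three times in a row; V, L and D each appear at most once; the only place a smaller symbol precedes a larger one is the allowed subtractive pair CM, the symbol right after such a pair (if any) is smaller than the pair's first symbol, and otherwise the values never increase from left to right. Value: M (1000) + CM (900) + X (10) + X (10) + V (5) + I (1) + I (1) = 1927. So it is a valid standard Roman numeral.

Yes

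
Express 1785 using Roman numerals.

Convert 1785 to Roman numerals:
  1785 contains 1×1000 (M)
  785 contains 1×500 (D)
  285 contains 2×100 (CC)
  85 contains 1×50 (L)
  35 contains 3×10 (XXX)
  5 contains 1×5 (V)

MDCCLXXXV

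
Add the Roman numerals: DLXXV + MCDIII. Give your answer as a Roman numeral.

DLXXV = 575
MCDIII = 1403
575 + 1403 = 1978

MCMLXXVIII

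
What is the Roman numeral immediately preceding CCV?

CCV = 205; previous is 204

CCIV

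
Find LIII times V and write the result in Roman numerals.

LIII = 53
V = 5
53 × 5 = 265

CCLXV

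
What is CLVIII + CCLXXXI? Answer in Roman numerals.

CLVIII = 158
CCLXXXI = 281
158 + 281 = 439

CDXXXIX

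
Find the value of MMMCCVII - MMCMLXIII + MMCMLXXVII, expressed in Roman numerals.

MMMCCVII = 3207, MMCMLXIII = 2963, MMCMLXXVII = 2977
3207 - 2963 = 244
244 + 2977 = 3221

MMMCCXXI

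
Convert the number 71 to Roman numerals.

Convert 71 to Roman numerals:
  71 contains 1×50 (L)
  21 contains 2×10 (XX)
  1 contains 1×1 (I)

LXXI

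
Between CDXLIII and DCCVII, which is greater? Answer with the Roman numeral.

CDXLIII = 443
DCCVII = 707
707 is larger

DCCVII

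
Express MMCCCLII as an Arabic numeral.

MMCCCLII: M=1000, M=1000, C=100, C=100, C=100, L=50, I=1, I=1
1000 + 1000 + 100 + 100 + 100 + 50 + 1 + 1 = 2352

2352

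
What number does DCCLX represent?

DCCLX: D=500, C=100, C=100, L=50, X=10
500 + 100 + 100 + 50 + 10 = 760

760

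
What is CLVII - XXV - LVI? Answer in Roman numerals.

CLVII = 157, XXV = 25, LVI = 56
157 - 25 = 132
132 - 56 = 76

LXXVI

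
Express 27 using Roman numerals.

Convert 27 to Roman numerals:
  27 contains 2×10 (XX)
  7 contains 1×5 (V)
  2 contains 2×1 (II)

XXVII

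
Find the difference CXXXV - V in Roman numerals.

CXXXV = 135
V = 5
135 - 5 = 130

CXXX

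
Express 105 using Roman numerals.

Convert 105 to Roman numerals:
  105 contains 1×100 (C)
  5 contains 1×5 (V)

CV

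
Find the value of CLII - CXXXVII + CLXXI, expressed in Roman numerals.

CLII = 152, CXXXVII = 137, CLXXI = 171
152 - 137 = 15
15 + 171 = 186

CLXXXVI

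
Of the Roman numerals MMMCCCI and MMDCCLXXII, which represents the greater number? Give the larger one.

MMMCCCI = 3301
MMDCCLXXII = 2772
3301 is larger

MMMCCCI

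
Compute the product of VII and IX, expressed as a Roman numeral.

VII = 7
IX = 9
7 × 9 = 63

LXIII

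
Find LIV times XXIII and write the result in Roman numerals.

LIV = 54
XXIII = 23
54 × 23 = 1242

MCCXLII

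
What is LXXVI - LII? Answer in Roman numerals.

LXXVI = 76
LII = 52
76 - 52 = 24

XXIV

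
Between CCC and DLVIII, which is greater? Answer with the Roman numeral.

CCC = 300
DLVIII = 558
558 is larger

DLVIII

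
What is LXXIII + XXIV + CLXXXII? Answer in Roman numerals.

LXXIII = 73, XXIV = 24, CLXXXII = 182
73 + 24 = 97
97 + 182 = 279

CCLXXIX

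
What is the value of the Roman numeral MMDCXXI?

MMDCXXI: M=1000, M=1000, D=500, C=100, X=10, X=10, I=1
1000 + 1000 + 500 + 100 + 10 + 10 + 1 = 2621

2621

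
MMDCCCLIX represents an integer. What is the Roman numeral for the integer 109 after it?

MMDCCCLIX = 2859
2859 + 109 = 2968

MMCMLXVIII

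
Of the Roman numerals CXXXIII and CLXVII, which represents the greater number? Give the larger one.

CXXXIII = 133
CLXVII = 167
167 is larger

CLXVII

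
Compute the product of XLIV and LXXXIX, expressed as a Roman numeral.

XLIV = 44
LXXXIX = 89
44 × 89 = 3916

MMMCMXVI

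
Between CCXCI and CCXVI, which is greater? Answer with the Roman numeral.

CCXCI = 291
CCXVI = 216
291 is larger

CCXCI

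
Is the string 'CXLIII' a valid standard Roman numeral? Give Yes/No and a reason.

'CXLIII': Check the rules: uses only the symbols I, V, X, L, C, D, M; no symbol is repeated more than three times in a row; V, L and D each appear at most once; the only place a smaller symbol precedes a larger one is the allowed subtractive pair XL, the symbol right after such a pair (if any) is smaller than the pair's first symbol, and otherwise the values never increase from left to right. Value: C (100) + XL (40) + I (1) + I (1) + I (1) = 143. So it is a valid standard Roman numeral.

Yes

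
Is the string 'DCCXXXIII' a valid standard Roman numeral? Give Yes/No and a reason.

'DCCXXXIII': Check the rules: uses only the symbols I, V, X, L, C, D, M; no symbol is repeated more than three times in a row; V, L and D each appear at most once; no smaller symbol precedes a larger one (values never increase from left to right). Value: D (500) + C (100) + C (100) + X (10) + X (10) + X (10) + I (1) + I (1) + I (1) = 733. So it is a valid standard Roman numeral.

Yes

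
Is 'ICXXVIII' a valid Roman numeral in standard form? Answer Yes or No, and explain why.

'ICXXVIII': Invalid subtractive combination: IC

No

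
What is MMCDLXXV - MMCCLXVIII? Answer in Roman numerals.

MMCDLXXV = 2475
MMCCLXVIII = 2268
2475 - 2268 = 207

CCVII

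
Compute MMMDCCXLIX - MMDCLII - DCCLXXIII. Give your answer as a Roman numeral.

MMMDCCXLIX = 3749, MMDCLII = 2652, DCCLXXIII = 773
3749 - 2652 = 1097
1097 - 773 = 324

CCCXXIV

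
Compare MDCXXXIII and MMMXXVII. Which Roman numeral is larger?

MDCXXXIII = 1633
MMMXXVII = 3027
3027 is larger

MMMXXVII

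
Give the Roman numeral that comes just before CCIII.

CCIII = 203; previous is 202

CCII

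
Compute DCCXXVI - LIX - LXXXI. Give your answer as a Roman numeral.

DCCXXVI = 726, LIX = 59, LXXXI = 81
726 - 59 = 667
667 - 81 = 586

DLXXXVI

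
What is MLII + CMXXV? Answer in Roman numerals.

MLII = 1052
CMXXV = 925
1052 + 925 = 1977

MCMLXXVII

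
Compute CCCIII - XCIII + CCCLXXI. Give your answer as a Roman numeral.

CCCIII = 303, XCIII = 93, CCCLXXI = 371
303 - 93 = 210
210 + 371 = 581

DLXXXI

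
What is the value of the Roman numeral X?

X: X=10

10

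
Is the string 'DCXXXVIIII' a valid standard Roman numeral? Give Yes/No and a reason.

'DCXXXVIIII': More than 3 consecutive I's

No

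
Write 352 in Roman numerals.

Convert 352 to Roman numerals:
  352 contains 3×100 (CCC)
  52 contains 1×50 (L)
  2 contains 2×1 (II)

CCCLII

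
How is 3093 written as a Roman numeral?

Convert 3093 to Roman numerals:
  3093 contains 3×1000 (MMM)
  93 contains 1×90 (XC)
  3 contains 3×1 (III)

MMMXCIII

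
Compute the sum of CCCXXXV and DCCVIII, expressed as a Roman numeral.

CCCXXXV = 335
DCCVIII = 708
335 + 708 = 1043

MXLIII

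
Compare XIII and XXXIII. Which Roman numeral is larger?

XIII = 13
XXXIII = 33
33 is larger

XXXIII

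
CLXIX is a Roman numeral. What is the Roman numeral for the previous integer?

CLXIX = 169, so the previous integer is 169 - 1 = 168

CLXVIII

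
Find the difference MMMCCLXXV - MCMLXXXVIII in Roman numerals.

MMMCCLXXV = 3275
MCMLXXXVIII = 1988
3275 - 1988 = 1287

MCCLXXXVII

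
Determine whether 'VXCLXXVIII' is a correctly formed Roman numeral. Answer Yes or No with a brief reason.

'VXCLXXVIII': V should not appear more than once

No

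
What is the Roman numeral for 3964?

Convert 3964 to Roman numerals:
  3964 contains 3×1000 (MMM)
  964 contains 1×900 (CM)
  64 contains 1×50 (L)
  14 contains 1×10 (X)
  4 contains 1×4 (IV)

MMMCMLXIV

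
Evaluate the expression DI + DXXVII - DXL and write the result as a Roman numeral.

DI = 501, DXXVII = 527, DXL = 540
501 + 527 = 1028
1028 - 540 = 488

CDLXXXVIII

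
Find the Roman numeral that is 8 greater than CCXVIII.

CCXVIII = 218
218 + 8 = 226

CCXXVI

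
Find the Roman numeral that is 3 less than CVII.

CVII = 107
107 - 3 = 104

CIV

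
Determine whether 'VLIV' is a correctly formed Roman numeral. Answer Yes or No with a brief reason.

'VLIV': V should not appear more than once

No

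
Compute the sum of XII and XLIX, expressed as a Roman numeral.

XII = 12
XLIX = 49
12 + 49 = 61

LXI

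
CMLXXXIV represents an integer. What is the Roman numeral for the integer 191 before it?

CMLXXXIV = 984
984 - 191 = 793

DCCXCIII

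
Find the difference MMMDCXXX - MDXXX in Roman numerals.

MMMDCXXX = 3630
MDXXX = 1530
3630 - 1530 = 2100

MMC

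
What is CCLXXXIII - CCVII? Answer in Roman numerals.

CCLXXXIII = 283
CCVII = 207
283 - 207 = 76

LXXVI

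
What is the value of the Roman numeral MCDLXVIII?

MCDLXVIII: M=1000, CD=400, L=50, X=10, V=5, I=1, I=1, I=1
1000 + 400 + 50 + 10 + 5 + 1 + 1 + 1 = 1468

1468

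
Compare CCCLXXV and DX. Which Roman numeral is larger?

CCCLXXV = 375
DX = 510
510 is larger

DX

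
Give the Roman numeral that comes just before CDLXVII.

CDLXVII = 467; previous is 466

CDLXVI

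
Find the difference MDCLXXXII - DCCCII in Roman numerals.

MDCLXXXII = 1682
DCCCII = 802
1682 - 802 = 880

DCCCLXXX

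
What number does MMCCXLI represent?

MMCCXLI: M=1000, M=1000, C=100, C=100, XL=40, I=1
1000 + 1000 + 100 + 100 + 40 + 1 = 2241

2241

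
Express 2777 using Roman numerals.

Convert 2777 to Roman numerals:
  2777 contains 2×1000 (MM)
  777 contains 1×500 (D)
  277 contains 2×100 (CC)
  77 contains 1×50 (L)
  27 contains 2×10 (XX)
  7 contains 1×5 (V)
  2 contains 2×1 (II)

MMDCCLXXVII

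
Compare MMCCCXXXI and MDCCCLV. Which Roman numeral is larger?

MMCCCXXXI = 2331
MDCCCLV = 1855
2331 is larger

MMCCCXXXI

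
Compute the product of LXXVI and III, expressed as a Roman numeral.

LXXVI = 76
III = 3
76 × 3 = 228

CCXXVIII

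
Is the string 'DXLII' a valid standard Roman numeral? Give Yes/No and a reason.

'DXLII': Check the rules: uses only the symbols I, V, X, L, C, D, M; no symbol is repeated more than three times in a row; V, L and D each appear at most once; the only place a smaller symbol precedes a larger one is the allowed subtractive pair XL, the symbol right after such a pair (if any) is smaller than the pair's first symbol, and otherwise the values never increase from left to right. Value: D (500) + XL (40) + I (1) + I (1) = 542. So it is a valid standard Roman numeral.

Yes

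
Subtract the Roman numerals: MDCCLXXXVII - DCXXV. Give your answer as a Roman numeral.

MDCCLXXXVII = 1787
DCXXV = 625
1787 - 625 = 1162

MCLXII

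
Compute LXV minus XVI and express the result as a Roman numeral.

LXV = 65
XVI = 16
65 - 16 = 49

XLIX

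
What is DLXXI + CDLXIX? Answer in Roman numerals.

DLXXI = 571
CDLXIX = 469
571 + 469 = 1040

MXL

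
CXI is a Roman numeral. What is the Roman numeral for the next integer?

CXI = 111; next is 112

CXII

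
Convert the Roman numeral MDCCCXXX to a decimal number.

MDCCCXXX: M=1000, D=500, C=100, C=100, C=100, X=10, X=10, X=10
1000 + 500 + 100 + 100 + 100 + 10 + 10 + 10 = 1830

1830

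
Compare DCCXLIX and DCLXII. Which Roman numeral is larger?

DCCXLIX = 749
DCLXII = 662
749 is larger

DCCXLIX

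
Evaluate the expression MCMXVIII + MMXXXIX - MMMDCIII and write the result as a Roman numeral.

MCMXVIII = 1918, MMXXXIX = 2039, MMMDCIII = 3603
1918 + 2039 = 3957
3957 - 3603 = 354

CCCLIV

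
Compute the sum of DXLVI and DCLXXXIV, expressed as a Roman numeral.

DXLVI = 546
DCLXXXIV = 684
546 + 684 = 1230

MCCXXX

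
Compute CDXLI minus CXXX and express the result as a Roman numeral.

CDXLI = 441
CXXX = 130
441 - 130 = 311

CCCXI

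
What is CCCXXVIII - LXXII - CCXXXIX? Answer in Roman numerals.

CCCXXVIII = 328, LXXII = 72, CCXXXIX = 239
328 - 72 = 256
256 - 239 = 17

XVII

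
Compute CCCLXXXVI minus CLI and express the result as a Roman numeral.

CCCLXXXVI = 386
CLI = 151
386 - 151 = 235

CCXXXV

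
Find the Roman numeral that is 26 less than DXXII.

DXXII = 522
522 - 26 = 496

CDXCVI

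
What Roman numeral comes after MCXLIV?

MCXLIV = 1144, so the next integer is 1144 + 1 = 1145

MCXLV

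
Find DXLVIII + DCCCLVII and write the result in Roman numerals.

DXLVIII = 548
DCCCLVII = 857
548 + 857 = 1405

MCDV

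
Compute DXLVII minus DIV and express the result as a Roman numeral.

DXLVII = 547
DIV = 504
547 - 504 = 43

XLIII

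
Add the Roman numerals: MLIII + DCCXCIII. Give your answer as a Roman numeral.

MLIII = 1053
DCCXCIII = 793
1053 + 793 = 1846

MDCCCXLVI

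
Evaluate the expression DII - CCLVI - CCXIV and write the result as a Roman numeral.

DII = 502, CCLVI = 256, CCXIV = 214
502 - 256 = 246
246 - 214 = 32

XXXII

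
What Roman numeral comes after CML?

CML = 950, so the next integer is 950 + 1 = 951

CMLI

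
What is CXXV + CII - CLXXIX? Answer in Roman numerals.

CXXV = 125, CII = 102, CLXXIX = 179
125 + 102 = 227
227 - 179 = 48

XLVIII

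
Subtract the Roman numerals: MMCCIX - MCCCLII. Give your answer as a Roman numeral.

MMCCIX = 2209
MCCCLII = 1352
2209 - 1352 = 857

DCCCLVII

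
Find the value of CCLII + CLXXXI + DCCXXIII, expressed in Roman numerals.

CCLII = 252, CLXXXI = 181, DCCXXIII = 723
252 + 181 = 433
433 + 723 = 1156

MCLVI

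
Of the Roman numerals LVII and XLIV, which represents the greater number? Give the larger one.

LVII = 57
XLIV = 44
57 is larger

LVII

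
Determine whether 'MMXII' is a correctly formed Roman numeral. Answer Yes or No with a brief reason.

'MMXII': Check the rules: uses only the symbols I, V, X, L, C, D, M; no symbol is repeated more than three times in a row; V, L and D each appear at most once; no smaller symbol precedes a larger one (values never increase from left to right). Value: M (1000) + M (1000) + X (10) + I (1) + I (1) = 2012. So it is a valid standard Roman numeral.

Yes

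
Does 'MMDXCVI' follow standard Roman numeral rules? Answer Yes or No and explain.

'MMDXCVI': Check the rules: uses only the symbols I, V, X, L, C, D, M; no symbol is repeated more than three times in a row; V, L and D each appear at most once; the only place a smaller symbol precedes a larger one is the allowed subtractive pair XC, the symbol right after such a pair (if any) is smaller than the pair's first symbol, and otherwise the values never increase from left to right. Value: M (1000) + M (1000) + D (500) + XC (90) + V (5) + I (1) = 2596. So it is a valid standard Roman numeral.

Yes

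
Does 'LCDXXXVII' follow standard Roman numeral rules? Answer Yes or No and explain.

'LCDXXXVII': Invalid subtractive combination: LC

No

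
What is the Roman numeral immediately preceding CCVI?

CCVI = 206; previous is 205

CCV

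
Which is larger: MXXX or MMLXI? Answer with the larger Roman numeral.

MXXX = 1030
MMLXI = 2061
2061 is larger

MMLXI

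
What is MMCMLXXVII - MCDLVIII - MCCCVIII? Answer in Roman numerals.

MMCMLXXVII = 2977, MCDLVIII = 1458, MCCCVIII = 1308
2977 - 1458 = 1519
1519 - 1308 = 211

CCXI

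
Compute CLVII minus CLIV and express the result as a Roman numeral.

CLVII = 157
CLIV = 154
157 - 154 = 3

III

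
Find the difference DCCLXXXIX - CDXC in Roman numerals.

DCCLXXXIX = 789
CDXC = 490
789 - 490 = 299

CCXCIX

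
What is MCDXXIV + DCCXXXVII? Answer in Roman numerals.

MCDXXIV = 1424
DCCXXXVII = 737
1424 + 737 = 2161

MMCLXI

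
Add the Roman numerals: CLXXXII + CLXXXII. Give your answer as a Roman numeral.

CLXXXII = 182
CLXXXII = 182
182 + 182 = 364

CCCLXIV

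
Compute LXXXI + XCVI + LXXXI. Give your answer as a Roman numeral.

LXXXI = 81, XCVI = 96, LXXXI = 81
81 + 96 = 177
177 + 81 = 258

CCLVIII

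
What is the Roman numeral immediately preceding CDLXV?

CDLXV = 465; previous is 464

CDLXIV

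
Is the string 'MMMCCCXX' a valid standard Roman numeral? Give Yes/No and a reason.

'MMMCCCXX': Check the rules: uses only the symbols I, V, X, L, C, D, M; no symbol is repeated more than three times in a row; V, L and D each appear at most once; no smaller symbol precedes a larger one (values never increase from left to right). Value: M (1000) + M (1000) + M (1000) + C (100) + C (100) + C (100) + X (10) + X (10) = 3320. So it is a valid standard Roman numeral.

Yes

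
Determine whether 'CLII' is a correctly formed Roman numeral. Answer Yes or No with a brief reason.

'CLII': Check the rules: uses only the symbols I, V, X, L, C, D, M; no symbol is repeated more than three times in a row; V, L and D each appear at most once; no smaller symbol precedes a larger one (values never increase from left to right). Value: C (100) + L (50) + I (1) + I (1) = 152. So it is a valid standard Roman numeral.

Yes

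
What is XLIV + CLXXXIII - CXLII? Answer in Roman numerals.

XLIV = 44, CLXXXIII = 183, CXLII = 142
44 + 183 = 227
227 - 142 = 85

LXXXV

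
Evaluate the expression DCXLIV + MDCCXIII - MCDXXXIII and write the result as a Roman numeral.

DCXLIV = 644, MDCCXIII = 1713, MCDXXXIII = 1433
644 + 1713 = 2357
2357 - 1433 = 924

CMXXIV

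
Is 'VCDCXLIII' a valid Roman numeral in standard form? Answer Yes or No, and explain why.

'VCDCXLIII': Invalid subtractive combination: VC

No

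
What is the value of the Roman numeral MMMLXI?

MMMLXI: M=1000, M=1000, M=1000, L=50, X=10, I=1
1000 + 1000 + 1000 + 50 + 10 + 1 = 3061

3061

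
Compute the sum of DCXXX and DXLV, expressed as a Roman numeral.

DCXXX = 630
DXLV = 545
630 + 545 = 1175

MCLXXV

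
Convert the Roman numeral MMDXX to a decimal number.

MMDXX: M=1000, M=1000, D=500, X=10, X=10
1000 + 1000 + 500 + 10 + 10 = 2520

2520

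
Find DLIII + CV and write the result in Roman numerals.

DLIII = 553
CV = 105
553 + 105 = 658

DCLVIII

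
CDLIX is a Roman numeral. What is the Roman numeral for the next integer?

CDLIX = 459; next is 460

CDLX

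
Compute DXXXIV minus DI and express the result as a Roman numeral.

DXXXIV = 534
DI = 501
534 - 501 = 33

XXXIII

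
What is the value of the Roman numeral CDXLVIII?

CDXLVIII: CD=400, XL=40, V=5, I=1, I=1, I=1
400 + 40 + 5 + 1 + 1 + 1 = 448

448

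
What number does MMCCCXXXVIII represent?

MMCCCXXXVIII: M=1000, M=1000, C=100, C=100, C=100, X=10, X=10, X=10, V=5, I=1, I=1, I=1
1000 + 1000 + 100 + 100 + 100 + 10 + 10 + 10 + 5 + 1 + 1 + 1 = 2338

2338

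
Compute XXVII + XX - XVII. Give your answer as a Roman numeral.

XXVII = 27, XX = 20, XVII = 17
27 + 20 = 47
47 - 17 = 30

XXX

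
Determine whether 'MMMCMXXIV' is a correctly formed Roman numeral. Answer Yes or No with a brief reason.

'MMMCMXXIV': Check the rules: uses only the symbols I, V, X, L, C, D, M; no symbol is repeated more than three times in a row; V, L and D each appear at most once; the only places a smaller symbol precedes a larger one are the allowed subtractive pairs CM, IV, the symbol right after such a pair (if any) is smaller than the pair's first symbol, and otherwise the values never increase from left to right. Value: M (1000) + M (1000) + M (1000) + CM (900) + X (10) + X (10) + IV (4) = 3924. So it is a valid standard Roman numeral.

Yes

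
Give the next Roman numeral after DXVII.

DXVII = 517, so the next integer is 517 + 1 = 518

DXVIII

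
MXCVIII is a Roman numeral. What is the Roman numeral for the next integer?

MXCVIII = 1098; next is 1099

MXCIX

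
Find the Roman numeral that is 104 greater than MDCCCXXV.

MDCCCXXV = 1825
1825 + 104 = 1929

MCMXXIX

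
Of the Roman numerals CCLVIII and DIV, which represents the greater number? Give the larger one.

CCLVIII = 258
DIV = 504
504 is larger

DIV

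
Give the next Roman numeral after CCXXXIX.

CCXXXIX = 239; next is 240

CCXL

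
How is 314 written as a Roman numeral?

Convert 314 to Roman numerals:
  314 contains 3×100 (CCC)
  14 contains 1×10 (X)
  4 contains 1×4 (IV)

CCCXIV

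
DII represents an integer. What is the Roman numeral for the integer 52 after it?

DII = 502
502 + 52 = 554

DLIV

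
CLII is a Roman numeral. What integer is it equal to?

CLII: C=100, L=50, I=1, I=1
100 + 50 + 1 + 1 = 152

152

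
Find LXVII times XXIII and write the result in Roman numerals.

LXVII = 67
XXIII = 23
67 × 23 = 1541

MDXLI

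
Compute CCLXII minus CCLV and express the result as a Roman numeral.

CCLXII = 262
CCLV = 255
262 - 255 = 7

VII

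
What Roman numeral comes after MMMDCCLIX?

MMMDCCLIX = 3759, so the next integer is 3759 + 1 = 3760

MMMDCCLX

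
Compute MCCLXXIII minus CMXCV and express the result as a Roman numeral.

MCCLXXIII = 1273
CMXCV = 995
1273 - 995 = 278

CCLXXVIII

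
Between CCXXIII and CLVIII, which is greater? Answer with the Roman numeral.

CCXXIII = 223
CLVIII = 158
223 is larger

CCXXIII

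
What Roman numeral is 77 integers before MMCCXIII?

MMCCXIII = 2213
2213 - 77 = 2136

MMCXXXVI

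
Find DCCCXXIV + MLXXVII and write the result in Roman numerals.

DCCCXXIV = 824
MLXXVII = 1077
824 + 1077 = 1901

MCMI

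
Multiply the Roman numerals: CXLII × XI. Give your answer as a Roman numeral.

CXLII = 142
XI = 11
142 × 11 = 1562

MDLXII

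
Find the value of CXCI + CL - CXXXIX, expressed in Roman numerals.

CXCI = 191, CL = 150, CXXXIX = 139
191 + 150 = 341
341 - 139 = 202

CCII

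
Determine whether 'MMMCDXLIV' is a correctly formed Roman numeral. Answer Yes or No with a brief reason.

'MMMCDXLIV': Check the rules: uses only the symbols I, V, X, L, C, D, M; no symbol is repeated more than three times in a row; V, L and D each appear at most once; the only places a smaller symbol precedes a larger one are the allowed subtractive pairs CD, XL, IV, the symbol right after such a pair (if any) is smaller than the pair's first symbol, and otherwise the values never increase from left to right. Value: M (1000) + M (1000) + M (1000) + CD (400) + XL (40) + IV (4) = 3444. So it is a valid standard Roman numeral.

Yes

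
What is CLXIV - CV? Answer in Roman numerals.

CLXIV = 164
CV = 105
164 - 105 = 59

LIX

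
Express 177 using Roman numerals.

Convert 177 to Roman numerals:
  177 contains 1×100 (C)
  77 contains 1×50 (L)
  27 contains 2×10 (XX)
  7 contains 1×5 (V)
  2 contains 2×1 (II)

CLXXVII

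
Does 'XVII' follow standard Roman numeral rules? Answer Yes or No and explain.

'XVII': Check the rules: uses only the symbols I, V, X, L, C, D, M; no symbol is repeated more than three times in a row; V, L and D each appear at most once; no smaller symbol precedes a larger one (values never increase from left to right). Value: X (10) + V (5) + I (1) + I (1) = 17. So it is a valid standard Roman numeral.

Yes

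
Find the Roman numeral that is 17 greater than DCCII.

DCCII = 702
702 + 17 = 719

DCCXIX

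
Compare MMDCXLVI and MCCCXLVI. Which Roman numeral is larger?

MMDCXLVI = 2646
MCCCXLVI = 1346
2646 is larger

MMDCXLVI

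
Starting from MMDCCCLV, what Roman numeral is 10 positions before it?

MMDCCCLV = 2855
2855 - 10 = 2845

MMDCCCXLV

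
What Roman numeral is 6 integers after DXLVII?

DXLVII = 547
547 + 6 = 553

DLIII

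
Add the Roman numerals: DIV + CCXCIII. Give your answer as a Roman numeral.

DIV = 504
CCXCIII = 293
504 + 293 = 797

DCCXCVII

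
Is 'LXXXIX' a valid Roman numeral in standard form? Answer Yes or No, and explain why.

'LXXXIX': Check the rules: uses only the symbols I, V, X, L, C, D, M; no symbol is repeated more than three times in a row; V, L and D each appear at most once; the only place a smaller symbol precedes a larger one is the allowed subtractive pair IX, the symbol right after such a pair (if any) is smaller than the pair's first symbol, and otherwise the values never increase from left to right. Value: L (50) + X (10) + X (10) + X (10) + IX (9) = 89. So it is a valid standard Roman numeral.

Yes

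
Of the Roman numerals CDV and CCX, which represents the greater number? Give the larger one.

CDV = 405
CCX = 210
405 is larger

CDV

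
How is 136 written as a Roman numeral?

Convert 136 to Roman numerals:
  136 contains 1×100 (C)
  36 contains 3×10 (XXX)
  6 contains 1×5 (V)
  1 contains 1×1 (I)

CXXXVI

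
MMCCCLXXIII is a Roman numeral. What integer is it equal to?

MMCCCLXXIII: M=1000, M=1000, C=100, C=100, C=100, L=50, X=10, X=10, I=1, I=1, I=1
1000 + 1000 + 100 + 100 + 100 + 50 + 10 + 10 + 1 + 1 + 1 = 2373

2373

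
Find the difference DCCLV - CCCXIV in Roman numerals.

DCCLV = 755
CCCXIV = 314
755 - 314 = 441

CDXLI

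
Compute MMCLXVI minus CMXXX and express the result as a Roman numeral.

MMCLXVI = 2166
CMXXX = 930
2166 - 930 = 1236

MCCXXXVI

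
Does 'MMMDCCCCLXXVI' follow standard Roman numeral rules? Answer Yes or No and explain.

'MMMDCCCCLXXVI': More than 3 consecutive C's

No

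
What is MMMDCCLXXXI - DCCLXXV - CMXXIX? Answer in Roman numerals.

MMMDCCLXXXI = 3781, DCCLXXV = 775, CMXXIX = 929
3781 - 775 = 3006
3006 - 929 = 2077

MMLXXVII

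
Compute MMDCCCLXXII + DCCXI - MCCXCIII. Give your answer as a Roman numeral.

MMDCCCLXXII = 2872, DCCXI = 711, MCCXCIII = 1293
2872 + 711 = 3583
3583 - 1293 = 2290

MMCCXC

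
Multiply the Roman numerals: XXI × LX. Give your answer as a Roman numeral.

XXI = 21
LX = 60
21 × 60 = 1260

MCCLX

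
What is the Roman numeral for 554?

Convert 554 to Roman numerals:
  554 contains 1×500 (D)
  54 contains 1×50 (L)
  4 contains 1×4 (IV)

DLIV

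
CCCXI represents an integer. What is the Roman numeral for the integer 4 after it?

CCCXI = 311
311 + 4 = 315

CCCXV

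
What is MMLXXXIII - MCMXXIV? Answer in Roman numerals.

MMLXXXIII = 2083
MCMXXIV = 1924
2083 - 1924 = 159

CLIX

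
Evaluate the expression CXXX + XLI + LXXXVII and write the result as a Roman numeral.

CXXX = 130, XLI = 41, LXXXVII = 87
130 + 41 = 171
171 + 87 = 258

CCLVIII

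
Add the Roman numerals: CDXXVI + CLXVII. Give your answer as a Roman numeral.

CDXXVI = 426
CLXVII = 167
426 + 167 = 593

DXCIII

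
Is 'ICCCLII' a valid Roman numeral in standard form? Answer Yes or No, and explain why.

'ICCCLII': Invalid subtractive combination: IC

No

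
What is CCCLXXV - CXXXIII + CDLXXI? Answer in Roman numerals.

CCCLXXV = 375, CXXXIII = 133, CDLXXI = 471
375 - 133 = 242
242 + 471 = 713

DCCXIII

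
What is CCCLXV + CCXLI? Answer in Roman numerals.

CCCLXV = 365
CCXLI = 241
365 + 241 = 606

DCVI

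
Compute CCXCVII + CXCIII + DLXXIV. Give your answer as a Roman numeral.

CCXCVII = 297, CXCIII = 193, DLXXIV = 574
297 + 193 = 490
490 + 574 = 1064

MLXIV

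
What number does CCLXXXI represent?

CCLXXXI: C=100, C=100, L=50, X=10, X=10, X=10, I=1
100 + 100 + 50 + 10 + 10 + 10 + 1 = 281

281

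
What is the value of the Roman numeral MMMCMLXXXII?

MMMCMLXXXII: M=1000, M=1000, M=1000, CM=900, L=50, X=10, X=10, X=10, I=1, I=1
1000 + 1000 + 1000 + 900 + 50 + 10 + 10 + 10 + 1 + 1 = 3982

3982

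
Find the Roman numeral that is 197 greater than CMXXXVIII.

CMXXXVIII = 938
938 + 197 = 1135

MCXXXV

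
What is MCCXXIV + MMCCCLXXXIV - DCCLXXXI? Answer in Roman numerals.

MCCXXIV = 1224, MMCCCLXXXIV = 2384, DCCLXXXI = 781
1224 + 2384 = 3608
3608 - 781 = 2827

MMDCCCXXVII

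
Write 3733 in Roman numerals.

Convert 3733 to Roman numerals:
  3733 contains 3×1000 (MMM)
  733 contains 1×500 (D)
  233 contains 2×100 (CC)
  33 contains 3×10 (XXX)
  3 contains 3×1 (III)

MMMDCCXXXIII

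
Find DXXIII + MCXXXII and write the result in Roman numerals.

DXXIII = 523
MCXXXII = 1132
523 + 1132 = 1655

MDCLV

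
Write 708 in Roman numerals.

Convert 708 to Roman numerals:
  708 contains 1×500 (D)
  208 contains 2×100 (CC)
  8 contains 1×5 (V)
  3 contains 3×1 (III)

DCCVIII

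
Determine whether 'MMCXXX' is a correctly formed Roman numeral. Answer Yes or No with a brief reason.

'MMCXXX': Check the rules: uses only the symbols I, V, X, L, C, D, M; no symbol is repeated more than three times in a row; V, L and D each appear at most once; no smaller symbol precedes a larger one (values never increase from left to right). Value: M (1000) + M (1000) + C (100) + X (10) + X (10) + X (10) = 2130. So it is a valid standard Roman numeral.

Yes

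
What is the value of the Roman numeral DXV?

DXV: D=500, X=10, V=5
500 + 10 + 5 = 515

515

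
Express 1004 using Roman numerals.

Convert 1004 to Roman numerals:
  1004 contains 1×1000 (M)
  4 contains 1×4 (IV)

MIV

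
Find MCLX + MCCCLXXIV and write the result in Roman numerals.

MCLX = 1160
MCCCLXXIV = 1374
1160 + 1374 = 2534

MMDXXXIV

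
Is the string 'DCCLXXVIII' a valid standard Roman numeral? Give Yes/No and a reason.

'DCCLXXVIII': Check the rules: uses only the symbols I, V, X, L, C, D, M; no symbol is repeated more than three times in a row; V, L and D each appear at most once; no smaller symbol precedes a larger one (values never increase from left to right). Value: D (500) + C (100) + C (100) + L (50) + X (10) + X (10) + V (5) + I (1) + I (1) + I (1) = 778. So it is a valid standard Roman numeral.

Yes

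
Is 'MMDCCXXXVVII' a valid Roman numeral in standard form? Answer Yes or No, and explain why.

'MMDCCXXXVVII': V should not appear more than once

No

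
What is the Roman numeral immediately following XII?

XII = 12; next is 13

XIII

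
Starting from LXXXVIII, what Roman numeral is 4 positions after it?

LXXXVIII = 88
88 + 4 = 92

XCII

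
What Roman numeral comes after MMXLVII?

MMXLVII = 2047; next is 2048

MMXLVIII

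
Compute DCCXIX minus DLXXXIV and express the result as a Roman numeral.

DCCXIX = 719
DLXXXIV = 584
719 - 584 = 135

CXXXV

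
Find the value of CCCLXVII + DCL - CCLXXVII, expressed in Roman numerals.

CCCLXVII = 367, DCL = 650, CCLXXVII = 277
367 + 650 = 1017
1017 - 277 = 740

DCCXL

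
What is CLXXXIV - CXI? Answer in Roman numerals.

CLXXXIV = 184
CXI = 111
184 - 111 = 73

LXXIII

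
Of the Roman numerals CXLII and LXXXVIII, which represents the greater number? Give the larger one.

CXLII = 142
LXXXVIII = 88
142 is larger

CXLII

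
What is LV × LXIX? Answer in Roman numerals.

LV = 55
LXIX = 69
55 × 69 = 3795

MMMDCCXCV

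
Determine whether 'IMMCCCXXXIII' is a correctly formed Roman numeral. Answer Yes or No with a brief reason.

'IMMCCCXXXIII': Invalid subtractive combination: IM

No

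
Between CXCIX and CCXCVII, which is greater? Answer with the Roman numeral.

CXCIX = 199
CCXCVII = 297
297 is larger

CCXCVII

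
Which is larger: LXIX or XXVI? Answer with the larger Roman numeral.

LXIX = 69
XXVI = 26
69 is larger

LXIX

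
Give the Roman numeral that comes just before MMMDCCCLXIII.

MMMDCCCLXIII = 3863, so the previous integer is 3863 - 1 = 3862

MMMDCCCLXII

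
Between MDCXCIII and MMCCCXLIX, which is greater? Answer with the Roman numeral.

MDCXCIII = 1693
MMCCCXLIX = 2349
2349 is larger

MMCCCXLIX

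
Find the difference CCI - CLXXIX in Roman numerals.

CCI = 201
CLXXIX = 179
201 - 179 = 22

XXII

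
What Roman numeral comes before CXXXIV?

CXXXIV = 134; previous is 133

CXXXIII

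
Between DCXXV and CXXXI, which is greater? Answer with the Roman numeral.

DCXXV = 625
CXXXI = 131
625 is larger

DCXXV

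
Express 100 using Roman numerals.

Convert 100 to Roman numerals:
  100 contains 1×100 (C)

C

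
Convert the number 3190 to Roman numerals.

Convert 3190 to Roman numerals:
  3190 contains 3×1000 (MMM)
  190 contains 1×100 (C)
  90 contains 1×90 (XC)

MMMCXC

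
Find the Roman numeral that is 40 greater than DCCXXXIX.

DCCXXXIX = 739
739 + 40 = 779

DCCLXXIX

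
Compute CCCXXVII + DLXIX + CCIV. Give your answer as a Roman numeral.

CCCXXVII = 327, DLXIX = 569, CCIV = 204
327 + 569 = 896
896 + 204 = 1100

MC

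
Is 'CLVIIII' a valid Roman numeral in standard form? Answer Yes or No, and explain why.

'CLVIIII': More than 3 consecutive I's

No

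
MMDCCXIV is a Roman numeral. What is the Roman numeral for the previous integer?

MMDCCXIV = 2714, so the previous integer is 2714 - 1 = 2713

MMDCCXIII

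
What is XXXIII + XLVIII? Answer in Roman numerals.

XXXIII = 33
XLVIII = 48
33 + 48 = 81

LXXXI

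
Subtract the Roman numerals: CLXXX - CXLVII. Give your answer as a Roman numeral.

CLXXX = 180
CXLVII = 147
180 - 147 = 33

XXXIII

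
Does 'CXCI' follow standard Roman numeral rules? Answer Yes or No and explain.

'CXCI': Check the rules: uses only the symbols I, V, X, L, C, D, M; no symbol is repeated more than three times in a row; V, L and D each appear at most once; the only place a smaller symbol precedes a larger one is the allowed subtractive pair XC, the symbol right after such a pair (if any) is smaller than the pair's first symbol, and otherwise the values never increase from left to right. Value: C (100) + XC (90) + I (1) = 191. So it is a valid standard Roman numeral.

Yes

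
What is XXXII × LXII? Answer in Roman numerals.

XXXII = 32
LXII = 62
32 × 62 = 1984

MCMLXXXIV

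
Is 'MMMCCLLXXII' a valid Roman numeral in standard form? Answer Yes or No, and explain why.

'MMMCCLLXXII': L should not appear more than once

No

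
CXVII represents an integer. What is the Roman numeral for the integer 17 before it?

CXVII = 117
117 - 17 = 100

C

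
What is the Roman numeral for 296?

Convert 296 to Roman numerals:
  296 contains 2×100 (CC)
  96 contains 1×90 (XC)
  6 contains 1×5 (V)
  1 contains 1×1 (I)

CCXCVI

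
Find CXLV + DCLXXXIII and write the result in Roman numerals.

CXLV = 145
DCLXXXIII = 683
145 + 683 = 828

DCCCXXVIII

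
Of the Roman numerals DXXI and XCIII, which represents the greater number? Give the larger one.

DXXI = 521
XCIII = 93
521 is larger

DXXI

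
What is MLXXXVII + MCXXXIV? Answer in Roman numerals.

MLXXXVII = 1087
MCXXXIV = 1134
1087 + 1134 = 2221

MMCCXXI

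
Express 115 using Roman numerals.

Convert 115 to Roman numerals:
  115 contains 1×100 (C)
  15 contains 1×10 (X)
  5 contains 1×5 (V)

CXV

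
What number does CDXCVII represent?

CDXCVII: CD=400, XC=90, V=5, I=1, I=1
400 + 90 + 5 + 1 + 1 = 497

497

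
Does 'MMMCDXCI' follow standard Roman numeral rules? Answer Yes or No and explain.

'MMMCDXCI': Check the rules: uses only the symbols I, V, X, L, C, D, M; no symbol is repeated more than three times in a row; V, L and D each appear at most once; the only places a smaller symbol precedes a larger one are the allowed subtractive pairs CD, XC, the symbol right after such a pair (if any) is smaller than the pair's first symbol, and otherwise the values never increase from left to right. Value: M (1000) + M (1000) + M (1000) + CD (400) + XC (90) + I (1) = 3491. So it is a valid standard Roman numeral.

Yes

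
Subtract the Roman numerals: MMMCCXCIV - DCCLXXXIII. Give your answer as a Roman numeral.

MMMCCXCIV = 3294
DCCLXXXIII = 783
3294 - 783 = 2511

MMDXI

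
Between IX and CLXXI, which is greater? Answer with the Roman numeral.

IX = 9
CLXXI = 171
171 is larger

CLXXI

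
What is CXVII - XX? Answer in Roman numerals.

CXVII = 117
XX = 20
117 - 20 = 97

XCVII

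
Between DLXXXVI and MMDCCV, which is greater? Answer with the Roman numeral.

DLXXXVI = 586
MMDCCV = 2705
2705 is larger

MMDCCV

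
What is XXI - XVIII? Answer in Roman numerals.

XXI = 21
XVIII = 18
21 - 18 = 3

III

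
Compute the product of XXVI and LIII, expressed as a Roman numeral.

XXVI = 26
LIII = 53
26 × 53 = 1378

MCCCLXXVIII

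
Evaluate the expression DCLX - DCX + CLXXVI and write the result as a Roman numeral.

DCLX = 660, DCX = 610, CLXXVI = 176
660 - 610 = 50
50 + 176 = 226

CCXXVI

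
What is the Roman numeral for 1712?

Convert 1712 to Roman numerals:
  1712 contains 1×1000 (M)
  712 contains 1×500 (D)
  212 contains 2×100 (CC)
  12 contains 1×10 (X)
  2 contains 2×1 (II)

MDCCXII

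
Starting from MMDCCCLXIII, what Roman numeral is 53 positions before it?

MMDCCCLXIII = 2863
2863 - 53 = 2810

MMDCCCX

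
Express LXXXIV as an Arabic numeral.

LXXXIV: L=50, X=10, X=10, X=10, IV=4
50 + 10 + 10 + 10 + 4 = 84

84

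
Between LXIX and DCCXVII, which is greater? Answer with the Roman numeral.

LXIX = 69
DCCXVII = 717
717 is larger

DCCXVII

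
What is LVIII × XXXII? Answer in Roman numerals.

LVIII = 58
XXXII = 32
58 × 32 = 1856

MDCCCLVI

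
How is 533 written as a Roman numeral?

Convert 533 to Roman numerals:
  533 contains 1×500 (D)
  33 contains 3×10 (XXX)
  3 contains 3×1 (III)

DXXXIII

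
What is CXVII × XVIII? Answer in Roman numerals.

CXVII = 117
XVIII = 18
117 × 18 = 2106

MMCVI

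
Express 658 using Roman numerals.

Convert 658 to Roman numerals:
  658 contains 1×500 (D)
  158 contains 1×100 (C)
  58 contains 1×50 (L)
  8 contains 1×5 (V)
  3 contains 3×1 (III)

DCLVIII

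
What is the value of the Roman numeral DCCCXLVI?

DCCCXLVI: D=500, C=100, C=100, C=100, XL=40, V=5, I=1
500 + 100 + 100 + 100 + 40 + 5 + 1 = 846

846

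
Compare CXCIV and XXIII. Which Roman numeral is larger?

CXCIV = 194
XXIII = 23
194 is larger

CXCIV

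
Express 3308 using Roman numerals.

Convert 3308 to Roman numerals:
  3308 contains 3×1000 (MMM)
  308 contains 3×100 (CCC)
  8 contains 1×5 (V)
  3 contains 3×1 (III)

MMMCCCVIII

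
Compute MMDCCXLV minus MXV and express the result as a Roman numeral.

MMDCCXLV = 2745
MXV = 1015
2745 - 1015 = 1730

MDCCXXX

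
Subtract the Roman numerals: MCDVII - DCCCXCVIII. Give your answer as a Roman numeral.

MCDVII = 1407
DCCCXCVIII = 898
1407 - 898 = 509

DIX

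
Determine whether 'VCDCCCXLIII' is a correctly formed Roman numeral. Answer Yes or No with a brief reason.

'VCDCCCXLIII': Invalid subtractive combination: VC

No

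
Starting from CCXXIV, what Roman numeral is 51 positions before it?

CCXXIV = 224
224 - 51 = 173

CLXXIII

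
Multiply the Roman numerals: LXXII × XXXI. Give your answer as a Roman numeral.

LXXII = 72
XXXI = 31
72 × 31 = 2232

MMCCXXXII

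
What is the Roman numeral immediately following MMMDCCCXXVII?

MMMDCCCXXVII = 3827; next is 3828

MMMDCCCXXVIII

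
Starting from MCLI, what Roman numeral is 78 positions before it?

MCLI = 1151
1151 - 78 = 1073

MLXXIII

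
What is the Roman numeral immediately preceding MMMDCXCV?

MMMDCXCV = 3695, so the previous integer is 3695 - 1 = 3694

MMMDCXCIV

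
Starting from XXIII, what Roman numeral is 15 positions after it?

XXIII = 23
23 + 15 = 38

XXXVIII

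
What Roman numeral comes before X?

X = 10; previous is 9

IX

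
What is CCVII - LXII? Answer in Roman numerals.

CCVII = 207
LXII = 62
207 - 62 = 145

CXLV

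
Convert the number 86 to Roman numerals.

Convert 86 to Roman numerals:
  86 contains 1×50 (L)
  36 contains 3×10 (XXX)
  6 contains 1×5 (V)
  1 contains 1×1 (I)

LXXXVI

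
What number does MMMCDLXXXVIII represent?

MMMCDLXXXVIII: M=1000, M=1000, M=1000, CD=400, L=50, X=10, X=10, X=10, V=5, I=1, I=1, I=1
1000 + 1000 + 1000 + 400 + 50 + 10 + 10 + 10 + 5 + 1 + 1 + 1 = 3488

3488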